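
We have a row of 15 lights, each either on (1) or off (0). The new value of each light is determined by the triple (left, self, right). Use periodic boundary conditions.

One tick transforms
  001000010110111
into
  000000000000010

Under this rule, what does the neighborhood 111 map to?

1

At position 13 the neighborhood is 111; the next row has 1 there.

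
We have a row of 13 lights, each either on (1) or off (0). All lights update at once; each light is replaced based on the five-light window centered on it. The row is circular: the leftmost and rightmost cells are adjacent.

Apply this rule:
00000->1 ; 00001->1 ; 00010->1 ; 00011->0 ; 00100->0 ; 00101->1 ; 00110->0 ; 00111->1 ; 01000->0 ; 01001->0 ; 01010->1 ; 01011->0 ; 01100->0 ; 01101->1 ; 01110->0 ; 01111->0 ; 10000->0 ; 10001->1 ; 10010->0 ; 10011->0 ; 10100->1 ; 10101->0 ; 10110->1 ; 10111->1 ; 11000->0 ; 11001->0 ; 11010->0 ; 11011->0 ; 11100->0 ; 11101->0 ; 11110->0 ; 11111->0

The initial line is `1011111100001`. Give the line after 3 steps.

1010000000100
1110011111000
1000010000010

1000010000010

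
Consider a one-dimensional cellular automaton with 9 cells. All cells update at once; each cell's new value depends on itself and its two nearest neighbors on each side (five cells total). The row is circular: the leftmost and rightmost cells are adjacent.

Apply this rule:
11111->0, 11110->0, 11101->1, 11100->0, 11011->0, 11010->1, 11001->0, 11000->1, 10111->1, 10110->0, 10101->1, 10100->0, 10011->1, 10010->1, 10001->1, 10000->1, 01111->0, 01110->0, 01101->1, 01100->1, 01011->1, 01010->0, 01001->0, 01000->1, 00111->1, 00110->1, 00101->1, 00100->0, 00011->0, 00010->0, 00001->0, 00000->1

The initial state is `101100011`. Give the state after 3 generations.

100111010
001101110
101101001

101101001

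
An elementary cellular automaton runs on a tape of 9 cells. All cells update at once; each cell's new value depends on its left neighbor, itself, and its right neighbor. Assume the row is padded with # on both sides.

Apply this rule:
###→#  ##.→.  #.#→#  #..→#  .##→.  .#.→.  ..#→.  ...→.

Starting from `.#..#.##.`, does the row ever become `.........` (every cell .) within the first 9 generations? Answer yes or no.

#.#..#..#
.#.#..#..
#.#.#..#.
.#.#.#..#
#.#.#.#..
.#.#.#.#.
#.#.#.#.#
.#.#.#.#.  (repeats generation 6; period 2)
generation 9: #.#.#.#.#
generation 9 is #.#.#.#.#, still not uniform .

no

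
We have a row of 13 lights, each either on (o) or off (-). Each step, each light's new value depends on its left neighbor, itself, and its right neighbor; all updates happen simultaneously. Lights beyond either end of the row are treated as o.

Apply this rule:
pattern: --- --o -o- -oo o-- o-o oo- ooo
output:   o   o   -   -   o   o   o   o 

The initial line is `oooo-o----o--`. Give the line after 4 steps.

step 1: ooooo-oooo-oo
step 2: oooooo-oooo-o
step 3: ooooooo-oooo-
step 4: oooooooo-oooo

oooooooo-oooo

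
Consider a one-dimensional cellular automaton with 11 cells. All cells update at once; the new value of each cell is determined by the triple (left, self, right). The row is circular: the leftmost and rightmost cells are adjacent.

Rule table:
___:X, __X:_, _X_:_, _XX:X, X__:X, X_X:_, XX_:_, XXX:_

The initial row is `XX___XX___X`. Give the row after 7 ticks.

__XX_X_XX_X
X_X____X___
___XXX__XX_
XX_X__X_X_X
____X_____X
XXX__XXXX__
X__X_X___X_

X__X_X___X_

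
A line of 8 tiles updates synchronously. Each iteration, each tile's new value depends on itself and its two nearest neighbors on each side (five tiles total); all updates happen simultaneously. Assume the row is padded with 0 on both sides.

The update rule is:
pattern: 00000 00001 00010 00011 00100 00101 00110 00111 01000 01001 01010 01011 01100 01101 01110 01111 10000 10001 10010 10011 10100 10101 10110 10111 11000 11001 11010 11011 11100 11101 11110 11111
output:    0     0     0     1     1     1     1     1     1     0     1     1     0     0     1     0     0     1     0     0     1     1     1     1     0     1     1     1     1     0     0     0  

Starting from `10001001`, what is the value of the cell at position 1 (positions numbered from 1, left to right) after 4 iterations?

iteration 1: 11101001
iteration 2: 11011001
iteration 3: 10110101
iteration 4: 11101111
position 1 holds 1

1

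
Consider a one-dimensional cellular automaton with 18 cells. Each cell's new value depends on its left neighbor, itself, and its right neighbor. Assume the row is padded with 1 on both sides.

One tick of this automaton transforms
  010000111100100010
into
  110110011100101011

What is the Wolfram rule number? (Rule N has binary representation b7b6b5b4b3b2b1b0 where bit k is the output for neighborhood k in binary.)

position 7: 111 → 1  (bit 7 = 1)
position 9: 110 → 1  (bit 6 = 1)
position 0: 101 → 1  (bit 5 = 1)
position 2: 100 → 0  (bit 4 = 0)
position 6: 011 → 0  (bit 3 = 0)
position 1: 010 → 1  (bit 2 = 1)
position 5: 001 → 0  (bit 1 = 0)
position 3: 000 → 1  (bit 0 = 1)
bits b7..b0 = 11100101 = 229

229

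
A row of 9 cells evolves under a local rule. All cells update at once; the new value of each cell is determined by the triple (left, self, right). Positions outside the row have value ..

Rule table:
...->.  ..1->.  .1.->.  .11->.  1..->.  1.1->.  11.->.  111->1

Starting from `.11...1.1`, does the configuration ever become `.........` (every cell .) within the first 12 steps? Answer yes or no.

step 1: .........
all cells are . at step 1

yes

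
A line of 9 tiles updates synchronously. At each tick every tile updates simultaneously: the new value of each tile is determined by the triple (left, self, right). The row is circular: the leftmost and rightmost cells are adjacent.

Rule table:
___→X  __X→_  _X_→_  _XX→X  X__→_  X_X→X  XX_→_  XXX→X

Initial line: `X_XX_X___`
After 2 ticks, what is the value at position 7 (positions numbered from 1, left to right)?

_XX_X__X_
_X_X_____
position 7 holds _

_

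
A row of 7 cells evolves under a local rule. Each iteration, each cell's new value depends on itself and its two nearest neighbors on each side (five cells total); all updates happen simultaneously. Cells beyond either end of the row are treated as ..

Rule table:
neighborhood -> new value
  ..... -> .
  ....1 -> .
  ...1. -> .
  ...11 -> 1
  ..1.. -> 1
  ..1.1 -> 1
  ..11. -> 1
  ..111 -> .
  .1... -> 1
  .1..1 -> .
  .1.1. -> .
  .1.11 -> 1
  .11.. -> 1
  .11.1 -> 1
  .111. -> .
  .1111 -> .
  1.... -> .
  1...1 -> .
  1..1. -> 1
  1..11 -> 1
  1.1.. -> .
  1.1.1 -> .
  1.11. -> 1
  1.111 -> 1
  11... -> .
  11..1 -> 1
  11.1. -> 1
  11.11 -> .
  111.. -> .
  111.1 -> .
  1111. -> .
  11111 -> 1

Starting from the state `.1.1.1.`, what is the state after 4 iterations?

.1....1
.11...1
111...1
......1

......1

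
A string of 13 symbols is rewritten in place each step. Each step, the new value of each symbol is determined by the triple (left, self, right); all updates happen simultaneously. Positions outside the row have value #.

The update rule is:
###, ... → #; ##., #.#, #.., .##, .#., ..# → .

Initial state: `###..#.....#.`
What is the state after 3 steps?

##.....###...
#..###..#..#.
....#........

....#........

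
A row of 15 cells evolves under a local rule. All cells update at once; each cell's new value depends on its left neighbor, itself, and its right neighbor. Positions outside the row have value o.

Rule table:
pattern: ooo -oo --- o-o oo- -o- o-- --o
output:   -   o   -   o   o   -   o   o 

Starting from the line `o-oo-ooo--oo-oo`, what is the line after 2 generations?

-----ooo-----oo

generation 1: oooooo-ooooooo-
generation 2: -----ooo-----oo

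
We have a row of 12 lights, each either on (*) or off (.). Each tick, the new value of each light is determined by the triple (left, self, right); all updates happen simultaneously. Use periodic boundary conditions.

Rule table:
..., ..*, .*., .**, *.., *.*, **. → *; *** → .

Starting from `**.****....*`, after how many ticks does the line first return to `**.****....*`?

.***..******
**.****....*

2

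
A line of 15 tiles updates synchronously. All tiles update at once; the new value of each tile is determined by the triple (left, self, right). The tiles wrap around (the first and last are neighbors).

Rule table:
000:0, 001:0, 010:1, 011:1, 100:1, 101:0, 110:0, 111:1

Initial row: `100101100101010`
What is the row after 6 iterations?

100101010101010

iteration 1: 110101010101010
iteration 2: 100101010101010
iteration 3: 110101010101010  (repeats iteration 1; period 2)
iteration 6: 100101010101010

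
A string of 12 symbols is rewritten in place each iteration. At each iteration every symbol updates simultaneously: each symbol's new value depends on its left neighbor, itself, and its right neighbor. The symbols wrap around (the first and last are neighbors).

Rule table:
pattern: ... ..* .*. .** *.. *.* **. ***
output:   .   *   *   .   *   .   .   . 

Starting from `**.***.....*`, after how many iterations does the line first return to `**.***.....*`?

......*...*.
.....***.***
*...*.......
**.***.....*

4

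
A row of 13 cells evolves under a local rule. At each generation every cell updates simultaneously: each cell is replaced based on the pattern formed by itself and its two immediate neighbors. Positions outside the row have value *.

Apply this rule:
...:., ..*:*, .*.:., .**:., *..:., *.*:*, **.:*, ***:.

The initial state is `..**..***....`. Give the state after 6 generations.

generation 1: .*.*.*..*...*
generation 2: *.*.*..*...*.
generation 3: **.*..*...*.*
generation 4: .**..*...*.*.
generation 5: *.*.*...*.*.*
generation 6: **.*...*.*.*.

**.*...*.*.*.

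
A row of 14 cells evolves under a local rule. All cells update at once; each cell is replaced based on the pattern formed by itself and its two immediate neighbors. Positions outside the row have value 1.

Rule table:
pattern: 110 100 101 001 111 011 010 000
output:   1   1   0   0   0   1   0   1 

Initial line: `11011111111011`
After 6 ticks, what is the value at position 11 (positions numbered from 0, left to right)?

1

tick 1: 01010000001010
tick 2: 00001111100000
tick 3: 11101000111110
tick 4: 00100110100010
tick 5: 10010110011000
tick 6: 11000111011110
position 11 holds 1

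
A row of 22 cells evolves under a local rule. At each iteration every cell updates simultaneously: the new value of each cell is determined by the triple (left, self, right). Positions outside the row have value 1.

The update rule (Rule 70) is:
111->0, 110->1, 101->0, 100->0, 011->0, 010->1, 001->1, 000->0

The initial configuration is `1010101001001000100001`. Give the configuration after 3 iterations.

1010101011011001100010
1010101001001010100110
1010101011011010101010

1010101011011010101010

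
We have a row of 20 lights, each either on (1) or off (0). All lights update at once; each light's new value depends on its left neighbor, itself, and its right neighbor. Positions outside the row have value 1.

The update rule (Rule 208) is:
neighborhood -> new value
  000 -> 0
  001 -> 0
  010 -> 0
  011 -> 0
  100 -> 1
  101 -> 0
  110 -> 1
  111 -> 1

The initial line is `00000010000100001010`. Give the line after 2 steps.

11000000100001000000

10000001000010000000
11000000100001000000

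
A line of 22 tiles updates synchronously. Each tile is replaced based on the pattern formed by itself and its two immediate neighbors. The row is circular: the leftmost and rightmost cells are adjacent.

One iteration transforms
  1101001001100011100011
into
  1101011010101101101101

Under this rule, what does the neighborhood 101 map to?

At position 2 the neighborhood is 101; the next row has 0 there.

0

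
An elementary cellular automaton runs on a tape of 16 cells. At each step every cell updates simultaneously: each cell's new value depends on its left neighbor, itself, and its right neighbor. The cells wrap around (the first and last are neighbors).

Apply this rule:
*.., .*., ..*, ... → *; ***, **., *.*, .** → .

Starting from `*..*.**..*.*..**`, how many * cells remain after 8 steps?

step 1: .***...***.***..
step 2: *...***.......**
step 3: .***...*******..
step 4: *...***.......**  (repeats step 2; period 2)
step 8: *...***.......**
count of *: 6

6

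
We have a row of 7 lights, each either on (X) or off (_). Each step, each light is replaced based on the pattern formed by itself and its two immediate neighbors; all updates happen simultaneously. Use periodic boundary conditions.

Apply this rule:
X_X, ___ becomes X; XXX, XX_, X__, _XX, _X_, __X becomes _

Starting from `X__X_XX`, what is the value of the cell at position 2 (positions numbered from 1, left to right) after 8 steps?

X

____X__
XXX___X
____X__  (repeats step 1; period 2)
step 8: XXX___X
position 2 holds X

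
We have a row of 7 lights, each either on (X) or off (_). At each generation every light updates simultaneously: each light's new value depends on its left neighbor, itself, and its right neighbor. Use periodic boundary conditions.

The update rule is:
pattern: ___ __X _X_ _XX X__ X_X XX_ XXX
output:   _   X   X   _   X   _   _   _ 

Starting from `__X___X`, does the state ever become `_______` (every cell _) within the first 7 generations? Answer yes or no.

XXXX_XX
_______
all cells are _ at generation 2

yes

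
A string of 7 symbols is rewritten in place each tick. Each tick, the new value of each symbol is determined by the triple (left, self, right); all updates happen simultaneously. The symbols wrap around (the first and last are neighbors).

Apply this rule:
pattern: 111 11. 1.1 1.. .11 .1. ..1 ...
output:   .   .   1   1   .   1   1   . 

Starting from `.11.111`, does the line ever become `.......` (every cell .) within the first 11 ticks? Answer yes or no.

no

1..1...
11111.1
.....1.
....111
1..1...  (repeats tick 1; period 4)
tick 11: .....1.
tick 11 is .....1., still not uniform .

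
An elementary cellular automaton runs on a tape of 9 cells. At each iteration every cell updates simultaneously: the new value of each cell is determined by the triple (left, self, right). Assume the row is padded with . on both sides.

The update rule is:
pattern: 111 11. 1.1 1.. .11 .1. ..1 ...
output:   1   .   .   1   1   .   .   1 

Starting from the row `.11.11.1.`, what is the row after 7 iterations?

iteration 1: .1..1...1
iteration 2: ..1..11..
iteration 3: 1..1.1.11
iteration 4: .1.....1.
iteration 5: ..1111..1
iteration 6: 1.111.1..
iteration 7: ..11...11

..11...11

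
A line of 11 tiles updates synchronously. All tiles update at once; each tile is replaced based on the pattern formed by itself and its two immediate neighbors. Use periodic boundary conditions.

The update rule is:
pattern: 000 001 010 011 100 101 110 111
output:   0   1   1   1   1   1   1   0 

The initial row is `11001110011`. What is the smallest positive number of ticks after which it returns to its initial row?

2

01111011110
11001110011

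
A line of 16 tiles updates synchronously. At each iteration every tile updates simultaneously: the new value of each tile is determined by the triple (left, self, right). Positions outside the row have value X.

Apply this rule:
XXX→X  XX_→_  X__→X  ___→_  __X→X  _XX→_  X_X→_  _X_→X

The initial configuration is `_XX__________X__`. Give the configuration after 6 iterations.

X_____X_XXX_X__X

iteration 1: ___X________XXXX
iteration 2: X_XXX______X_XXX
iteration 3: ___X_X____XX__XX
iteration 4: X_XX_XX__X__XX_X
iteration 5: _______XXXXX____
iteration 6: X_____X_XXX_X__X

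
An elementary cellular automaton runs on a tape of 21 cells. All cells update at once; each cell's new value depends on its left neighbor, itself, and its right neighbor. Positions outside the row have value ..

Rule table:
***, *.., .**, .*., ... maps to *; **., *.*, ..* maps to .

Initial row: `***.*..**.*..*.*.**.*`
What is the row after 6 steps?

step 1: **..**.*..**.*.*.*..*
step 2: *.*.*..**.*..*.*.**.*
step 3: *.*.**.*..**.*.*.*..*
step 4: *.*.*..**.*..*.*.**.*  (repeats step 2; period 2)
step 6: *.*.*..**.*..*.*.**.*

*.*.*..**.*..*.*.**.*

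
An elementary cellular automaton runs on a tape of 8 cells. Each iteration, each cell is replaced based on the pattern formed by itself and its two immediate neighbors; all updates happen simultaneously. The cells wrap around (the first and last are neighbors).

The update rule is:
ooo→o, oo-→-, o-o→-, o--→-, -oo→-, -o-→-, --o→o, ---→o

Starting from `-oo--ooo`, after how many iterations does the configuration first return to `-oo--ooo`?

3

iteration 1: ----o-o-
iteration 2: oooo----
iteration 3: -oo--ooo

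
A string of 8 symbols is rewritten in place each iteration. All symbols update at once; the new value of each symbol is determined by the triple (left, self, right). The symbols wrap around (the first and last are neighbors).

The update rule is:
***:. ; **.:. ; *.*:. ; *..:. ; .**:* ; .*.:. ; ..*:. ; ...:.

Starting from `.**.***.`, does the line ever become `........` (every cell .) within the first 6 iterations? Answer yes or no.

.*..*...
........
all cells are . at iteration 2

yes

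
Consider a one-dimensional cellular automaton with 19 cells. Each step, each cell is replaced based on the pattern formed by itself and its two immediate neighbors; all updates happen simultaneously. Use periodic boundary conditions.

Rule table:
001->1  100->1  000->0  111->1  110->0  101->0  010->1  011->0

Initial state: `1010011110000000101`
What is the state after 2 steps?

step 1: 0011101101000001100
step 2: 0101000001100010010

0101000001100010010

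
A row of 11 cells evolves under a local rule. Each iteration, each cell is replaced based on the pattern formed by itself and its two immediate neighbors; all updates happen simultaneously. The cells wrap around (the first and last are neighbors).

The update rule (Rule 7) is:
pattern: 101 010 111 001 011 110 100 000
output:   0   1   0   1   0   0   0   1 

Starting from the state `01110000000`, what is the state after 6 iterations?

00001110000

10000111111
00111000000
11000011111
00011100000
11100001111
00001110000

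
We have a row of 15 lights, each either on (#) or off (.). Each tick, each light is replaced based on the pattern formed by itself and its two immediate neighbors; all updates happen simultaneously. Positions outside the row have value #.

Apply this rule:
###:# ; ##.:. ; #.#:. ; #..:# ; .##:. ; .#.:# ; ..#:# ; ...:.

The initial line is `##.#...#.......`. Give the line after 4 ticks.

#..##.###.....#
.##....#.#...#.
...#..##.##.##.
#.####.........

#.####.........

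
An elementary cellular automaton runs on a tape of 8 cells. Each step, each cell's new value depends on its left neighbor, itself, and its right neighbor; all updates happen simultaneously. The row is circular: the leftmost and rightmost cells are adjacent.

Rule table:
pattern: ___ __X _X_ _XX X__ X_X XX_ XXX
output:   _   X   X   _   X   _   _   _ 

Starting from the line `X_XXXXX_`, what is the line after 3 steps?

__X___X_

X_______
XX_____X
__X___X_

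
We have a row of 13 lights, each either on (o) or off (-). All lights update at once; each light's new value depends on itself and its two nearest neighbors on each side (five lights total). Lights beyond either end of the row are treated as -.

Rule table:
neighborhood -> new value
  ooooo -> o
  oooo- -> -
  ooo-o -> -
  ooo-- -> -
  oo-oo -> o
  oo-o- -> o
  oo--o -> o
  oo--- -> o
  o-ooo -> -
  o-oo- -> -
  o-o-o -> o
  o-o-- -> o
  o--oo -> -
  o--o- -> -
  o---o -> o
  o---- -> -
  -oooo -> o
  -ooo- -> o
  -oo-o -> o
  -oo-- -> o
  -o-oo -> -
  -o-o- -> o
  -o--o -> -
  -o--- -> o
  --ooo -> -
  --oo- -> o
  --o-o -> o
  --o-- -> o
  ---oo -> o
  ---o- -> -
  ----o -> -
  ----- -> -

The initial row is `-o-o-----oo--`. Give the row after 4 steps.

-oooo---oooo-
o-o--ooo-o--o
ooo---o-oo--o
-o-oo-o--oo-o

-o-oo-o--oo-o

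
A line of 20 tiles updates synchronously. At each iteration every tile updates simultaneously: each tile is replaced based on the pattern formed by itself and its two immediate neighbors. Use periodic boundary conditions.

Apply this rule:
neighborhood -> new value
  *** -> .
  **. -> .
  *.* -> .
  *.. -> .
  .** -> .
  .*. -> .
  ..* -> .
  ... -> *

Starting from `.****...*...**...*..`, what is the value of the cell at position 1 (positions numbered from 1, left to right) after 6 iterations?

.

......*...*....*...*
.****...*...**...*..  (repeats iteration 0; period 2)
iteration 6: .****...*...**...*..
position 1 holds .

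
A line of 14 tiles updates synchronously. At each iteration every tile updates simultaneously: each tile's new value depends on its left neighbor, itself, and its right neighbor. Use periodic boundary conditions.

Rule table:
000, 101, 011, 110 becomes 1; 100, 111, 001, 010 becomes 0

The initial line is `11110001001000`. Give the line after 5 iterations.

11111101111011

10010100000010
00001001111001
01100001001000
01101100000011
11111101111011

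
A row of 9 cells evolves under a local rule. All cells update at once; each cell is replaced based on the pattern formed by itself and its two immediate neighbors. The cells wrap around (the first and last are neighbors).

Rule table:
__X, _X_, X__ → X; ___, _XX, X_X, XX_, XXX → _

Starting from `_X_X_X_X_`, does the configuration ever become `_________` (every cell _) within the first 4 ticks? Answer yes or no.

no

XX_X_X_XX
___X_X___
__XX_XX__
_X_____X_
tick 4 is _X_____X_, still not uniform _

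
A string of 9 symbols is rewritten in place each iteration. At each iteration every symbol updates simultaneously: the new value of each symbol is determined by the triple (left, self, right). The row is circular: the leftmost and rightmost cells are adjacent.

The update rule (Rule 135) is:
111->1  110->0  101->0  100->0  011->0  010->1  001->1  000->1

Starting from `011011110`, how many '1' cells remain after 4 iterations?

100001100
101110001
000100110
111101000
count of 1: 5

5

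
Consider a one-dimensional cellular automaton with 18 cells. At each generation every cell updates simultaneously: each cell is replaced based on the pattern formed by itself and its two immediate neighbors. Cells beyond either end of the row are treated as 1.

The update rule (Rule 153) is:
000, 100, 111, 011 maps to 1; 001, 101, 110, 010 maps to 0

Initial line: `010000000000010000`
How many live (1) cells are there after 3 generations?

001111111111001110
101111111110101100
001111111100001010
count of 1: 10

10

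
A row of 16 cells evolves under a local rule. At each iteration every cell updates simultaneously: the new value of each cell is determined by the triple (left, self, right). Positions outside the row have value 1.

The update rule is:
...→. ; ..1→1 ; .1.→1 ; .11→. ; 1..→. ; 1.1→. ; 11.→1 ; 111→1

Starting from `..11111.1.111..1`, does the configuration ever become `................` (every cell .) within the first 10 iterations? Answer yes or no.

no

.1.1111.1..11.1.
.1..111.1.1.1.1.
.1.1.11.1.1.1.1.
.1.1..1.1.1.1.1.
.1.1.11.1.1.1.1.  (repeats iteration 3; period 2)
iteration 10: .1.1..1.1.1.1.1.
iteration 10 is .1.1..1.1.1.1.1., still not uniform .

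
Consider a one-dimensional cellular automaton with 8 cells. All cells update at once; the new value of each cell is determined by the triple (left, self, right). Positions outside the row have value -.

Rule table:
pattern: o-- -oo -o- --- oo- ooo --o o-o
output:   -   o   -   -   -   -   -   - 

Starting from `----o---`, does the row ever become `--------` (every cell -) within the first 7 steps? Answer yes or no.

step 1: --------
all cells are - at step 1

yes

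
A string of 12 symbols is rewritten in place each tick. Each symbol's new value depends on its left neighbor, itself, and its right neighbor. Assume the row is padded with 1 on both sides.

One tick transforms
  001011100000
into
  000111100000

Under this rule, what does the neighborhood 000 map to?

At position 8 the neighborhood is 000; the next row has 0 there.

0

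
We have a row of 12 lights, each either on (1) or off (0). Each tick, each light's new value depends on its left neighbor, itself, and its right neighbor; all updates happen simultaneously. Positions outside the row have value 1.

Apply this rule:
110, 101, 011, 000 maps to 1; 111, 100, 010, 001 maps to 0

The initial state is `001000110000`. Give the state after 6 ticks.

011011100010

000010110110
011001111111
111001000000
001000011110
000011010011
011011100010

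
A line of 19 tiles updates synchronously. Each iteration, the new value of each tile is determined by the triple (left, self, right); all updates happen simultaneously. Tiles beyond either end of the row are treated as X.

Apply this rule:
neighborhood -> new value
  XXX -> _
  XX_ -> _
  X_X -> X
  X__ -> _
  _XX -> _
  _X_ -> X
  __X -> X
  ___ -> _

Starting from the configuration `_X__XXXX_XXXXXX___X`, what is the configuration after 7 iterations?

__X________X___X___

iteration 1: XX_X____X________X_
iteration 2: __XX___XX_______XXX
iteration 3: _X____X________X___
iteration 4: XX___XX_______XX__X
iteration 5: ____X________X___X_
iteration 6: ___XX_______XX__XXX
iteration 7: __X________X___X___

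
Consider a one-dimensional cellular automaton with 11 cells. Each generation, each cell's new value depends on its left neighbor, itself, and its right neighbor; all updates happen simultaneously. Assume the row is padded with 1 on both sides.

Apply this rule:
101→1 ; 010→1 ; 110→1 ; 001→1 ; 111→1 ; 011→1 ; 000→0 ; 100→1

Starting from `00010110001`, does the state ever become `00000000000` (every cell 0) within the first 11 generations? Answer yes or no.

generation 1: 10111111011
generation 2: 11111111111
generation 3: 11111111111  (fixed point — unchanged through generation 11)
generation 11 is 11111111111, still not uniform 0

no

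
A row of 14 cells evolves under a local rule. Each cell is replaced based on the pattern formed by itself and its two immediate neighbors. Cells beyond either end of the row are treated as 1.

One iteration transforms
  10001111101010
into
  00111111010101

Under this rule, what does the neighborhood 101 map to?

At position 9 the neighborhood is 101; the next row has 1 there.

1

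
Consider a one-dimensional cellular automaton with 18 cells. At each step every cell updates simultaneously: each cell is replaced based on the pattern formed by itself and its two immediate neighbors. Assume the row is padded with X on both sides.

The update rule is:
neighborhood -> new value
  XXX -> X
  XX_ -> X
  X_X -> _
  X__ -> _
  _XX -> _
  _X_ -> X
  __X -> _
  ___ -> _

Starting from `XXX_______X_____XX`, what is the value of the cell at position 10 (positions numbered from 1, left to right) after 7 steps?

step 1: XXX_______X______X
step 2: XXX_______X_______
step 3: XXX_______X_______  (fixed point — unchanged through step 7)
position 10 holds _

_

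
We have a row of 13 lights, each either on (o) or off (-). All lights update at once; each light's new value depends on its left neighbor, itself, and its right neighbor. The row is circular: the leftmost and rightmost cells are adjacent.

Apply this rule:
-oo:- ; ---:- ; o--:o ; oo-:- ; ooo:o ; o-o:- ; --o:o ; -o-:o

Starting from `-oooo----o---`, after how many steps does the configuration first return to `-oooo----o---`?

o-oo-o--ooo--
o----ooo-o-oo
-o--o-o--o--o
-oooo-ooooooo
--oo---ooooo-
-o--o-o-ooo-o
-oooo-o--o--o
--oo--ooooooo
oo--oo-ooooo-
--oo----ooo--
-o--o--o-o-o-
oooooooo-o-oo
ooooooo--o--o
oooooo-ooooo-
-oooo---ooo--
o-oo-o-o-o-o-
o----o-o-o-o-
oo--oo-o-o-o-
--oo---o-o-o-
-o--o-oo-o-oo
-oooo----o---

21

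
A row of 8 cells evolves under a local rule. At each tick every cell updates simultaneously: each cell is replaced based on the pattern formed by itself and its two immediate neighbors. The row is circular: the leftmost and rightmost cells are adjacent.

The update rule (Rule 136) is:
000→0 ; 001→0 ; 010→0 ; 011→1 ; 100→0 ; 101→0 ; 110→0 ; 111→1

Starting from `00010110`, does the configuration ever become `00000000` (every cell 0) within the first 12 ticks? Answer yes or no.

yes

00000100
00000000
all cells are 0 at tick 2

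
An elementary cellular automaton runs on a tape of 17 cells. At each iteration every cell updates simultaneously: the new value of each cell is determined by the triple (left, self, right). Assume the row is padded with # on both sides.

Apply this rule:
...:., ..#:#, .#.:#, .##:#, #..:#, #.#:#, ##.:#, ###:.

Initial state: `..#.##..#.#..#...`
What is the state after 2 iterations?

###############.#
..............###

..............###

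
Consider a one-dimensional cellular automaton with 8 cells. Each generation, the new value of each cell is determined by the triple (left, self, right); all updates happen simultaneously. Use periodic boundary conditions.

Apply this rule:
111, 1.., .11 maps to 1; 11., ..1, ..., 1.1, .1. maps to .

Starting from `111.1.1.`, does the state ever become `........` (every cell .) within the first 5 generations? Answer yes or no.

generation 1: 11......
generation 2: 1.1.....
generation 3: ...1....
generation 4: ....1...
generation 5: .....1..
generation 5 is .....1.., still not uniform .

no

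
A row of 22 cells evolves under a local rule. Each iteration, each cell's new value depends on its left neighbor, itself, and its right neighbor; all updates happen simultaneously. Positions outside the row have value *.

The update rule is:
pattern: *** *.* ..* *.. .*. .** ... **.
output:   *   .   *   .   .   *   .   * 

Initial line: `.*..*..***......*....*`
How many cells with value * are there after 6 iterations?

16

iteration 1: ...*..****.....*....**
iteration 2: ..*..*****....*....***
iteration 3: .*..******...*....****
iteration 4: ...*******..*....*****
iteration 5: ..********.*....******
iteration 6: .*********.....*******
count of *: 16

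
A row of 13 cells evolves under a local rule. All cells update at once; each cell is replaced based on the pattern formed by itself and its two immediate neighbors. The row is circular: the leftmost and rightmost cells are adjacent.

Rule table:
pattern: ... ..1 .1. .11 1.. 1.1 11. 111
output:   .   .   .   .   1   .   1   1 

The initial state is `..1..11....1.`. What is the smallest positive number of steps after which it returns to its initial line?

...1..11....1
1...1..11....
.1...1..11...
..1...1..11..
...1...1..11.
....1...1..11
1....1...1..1
11....1...1..
.11....1...1.
..11....1...1
1..11....1...
.1..11....1..
..1..11....1.

13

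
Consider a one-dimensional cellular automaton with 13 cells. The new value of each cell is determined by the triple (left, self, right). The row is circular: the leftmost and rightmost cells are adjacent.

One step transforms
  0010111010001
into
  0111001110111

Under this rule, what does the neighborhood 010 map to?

At position 2 the neighborhood is 010; the next row has 1 there.

1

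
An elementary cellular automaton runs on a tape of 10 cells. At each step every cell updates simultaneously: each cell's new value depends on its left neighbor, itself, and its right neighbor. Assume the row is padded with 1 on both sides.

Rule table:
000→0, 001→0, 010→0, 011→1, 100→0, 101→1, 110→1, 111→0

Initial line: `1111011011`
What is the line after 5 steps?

0001111110
0001000011
0000000010
0000000001
0000000001

0000000001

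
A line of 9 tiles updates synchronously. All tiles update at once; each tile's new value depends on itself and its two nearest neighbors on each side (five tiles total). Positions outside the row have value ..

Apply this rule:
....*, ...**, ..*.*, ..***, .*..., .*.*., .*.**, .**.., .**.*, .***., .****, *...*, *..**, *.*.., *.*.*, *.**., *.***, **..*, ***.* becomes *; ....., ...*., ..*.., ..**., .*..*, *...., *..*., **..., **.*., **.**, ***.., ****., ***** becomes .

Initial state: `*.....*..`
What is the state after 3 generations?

......*..

.*..*..*.
........*
......*..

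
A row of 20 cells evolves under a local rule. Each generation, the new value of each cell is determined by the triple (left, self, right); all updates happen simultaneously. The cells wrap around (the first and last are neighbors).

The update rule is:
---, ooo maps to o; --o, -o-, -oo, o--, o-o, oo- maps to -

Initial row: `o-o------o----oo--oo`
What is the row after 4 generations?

-ooooooooo----------

----oooo---oo------o
-oo--oo--o----oooo--
-----------oo--oo--o
-ooooooooo----------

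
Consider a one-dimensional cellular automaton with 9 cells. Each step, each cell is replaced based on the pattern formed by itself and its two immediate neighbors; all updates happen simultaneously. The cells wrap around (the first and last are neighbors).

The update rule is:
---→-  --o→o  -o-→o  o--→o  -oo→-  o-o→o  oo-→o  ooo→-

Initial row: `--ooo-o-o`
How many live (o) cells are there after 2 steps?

oo--ooooo
-ooo-----
count of o: 3

3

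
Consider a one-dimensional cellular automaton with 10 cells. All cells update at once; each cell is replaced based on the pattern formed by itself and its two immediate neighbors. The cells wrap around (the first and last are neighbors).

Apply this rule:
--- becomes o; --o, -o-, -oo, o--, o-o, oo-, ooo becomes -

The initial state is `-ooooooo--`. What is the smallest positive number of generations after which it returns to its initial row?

generation 1: ---------o
generation 2: -ooooooo--

2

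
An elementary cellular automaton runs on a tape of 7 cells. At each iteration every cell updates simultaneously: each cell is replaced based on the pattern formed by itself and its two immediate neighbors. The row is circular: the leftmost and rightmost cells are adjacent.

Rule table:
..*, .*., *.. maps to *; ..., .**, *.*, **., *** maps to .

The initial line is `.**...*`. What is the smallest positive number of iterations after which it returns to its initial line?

...*.**
*.**...
*...*.*
.*.**..
**...*.
..*.**.
.**...*

7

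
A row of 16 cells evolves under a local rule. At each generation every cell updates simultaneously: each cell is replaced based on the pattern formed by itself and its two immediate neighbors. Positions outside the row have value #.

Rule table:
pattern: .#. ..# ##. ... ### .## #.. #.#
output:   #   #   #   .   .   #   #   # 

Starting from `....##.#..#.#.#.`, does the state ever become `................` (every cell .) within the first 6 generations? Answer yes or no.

no

generation 1: #..#############
generation 2: ####............
generation 3: ...##..........#
generation 4: #.####........##
generation 5: ###..##......##.
generation 6: ..######....####
generation 6 is ..######....####, still not uniform .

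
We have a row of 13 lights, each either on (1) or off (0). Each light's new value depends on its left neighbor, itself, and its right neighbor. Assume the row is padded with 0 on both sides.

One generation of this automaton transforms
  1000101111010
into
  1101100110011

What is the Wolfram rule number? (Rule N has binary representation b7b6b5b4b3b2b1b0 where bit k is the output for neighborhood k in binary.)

150

position 7: 111 → 1  (bit 7 = 1)
position 9: 110 → 0  (bit 6 = 0)
position 5: 101 → 0  (bit 5 = 0)
position 1: 100 → 1  (bit 4 = 1)
position 6: 011 → 0  (bit 3 = 0)
position 0: 010 → 1  (bit 2 = 1)
position 3: 001 → 1  (bit 1 = 1)
position 2: 000 → 0  (bit 0 = 0)
bits b7..b0 = 10010110 = 150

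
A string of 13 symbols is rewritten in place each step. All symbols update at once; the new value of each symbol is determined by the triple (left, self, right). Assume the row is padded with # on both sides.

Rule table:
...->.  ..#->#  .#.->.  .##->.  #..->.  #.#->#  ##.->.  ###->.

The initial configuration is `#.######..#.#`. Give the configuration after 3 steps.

.......#.#.#.

.#.......#.#.
#.......#.#.#
.......#.#.#.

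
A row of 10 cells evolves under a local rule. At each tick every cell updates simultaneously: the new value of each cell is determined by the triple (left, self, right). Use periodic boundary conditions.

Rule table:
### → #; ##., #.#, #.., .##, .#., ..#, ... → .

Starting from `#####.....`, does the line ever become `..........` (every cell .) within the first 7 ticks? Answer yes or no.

.###......
..#.......
..........
all cells are . at tick 3

yes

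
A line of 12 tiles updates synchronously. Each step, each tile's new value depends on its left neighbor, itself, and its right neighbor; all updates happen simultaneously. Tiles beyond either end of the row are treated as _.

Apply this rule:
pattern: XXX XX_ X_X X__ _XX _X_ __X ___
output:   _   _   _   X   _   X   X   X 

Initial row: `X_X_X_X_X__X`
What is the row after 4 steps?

X_X_X_X_XXXX
X_X_X_X_____
X_X_X_XXXXXX
X_X_X_______

X_X_X_______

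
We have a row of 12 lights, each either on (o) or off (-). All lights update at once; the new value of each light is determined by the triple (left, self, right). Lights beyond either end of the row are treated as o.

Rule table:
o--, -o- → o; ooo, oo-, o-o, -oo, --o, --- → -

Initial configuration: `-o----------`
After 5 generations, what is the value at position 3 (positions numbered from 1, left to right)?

-oo---------
---o--------
o--oo-------
-o---o------
-oo--oo-----
position 3 holds o

o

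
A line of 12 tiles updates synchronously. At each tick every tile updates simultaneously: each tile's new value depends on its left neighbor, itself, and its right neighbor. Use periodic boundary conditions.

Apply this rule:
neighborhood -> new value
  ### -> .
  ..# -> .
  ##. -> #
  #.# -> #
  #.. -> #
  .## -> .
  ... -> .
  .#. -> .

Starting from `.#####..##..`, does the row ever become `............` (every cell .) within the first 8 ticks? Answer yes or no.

.....##..##.
......##..##
#......##..#
##......##..
.##......##.
..##......##
#..##......#
##..##......
tick 8 is ##..##......, still not uniform .

no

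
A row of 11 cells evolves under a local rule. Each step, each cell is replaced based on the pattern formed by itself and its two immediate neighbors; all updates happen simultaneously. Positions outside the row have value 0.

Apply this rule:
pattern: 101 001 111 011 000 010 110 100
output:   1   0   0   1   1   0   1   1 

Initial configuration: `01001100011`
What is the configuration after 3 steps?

step 1: 00101111011
step 2: 10011001111
step 3: 01011101001

01011101001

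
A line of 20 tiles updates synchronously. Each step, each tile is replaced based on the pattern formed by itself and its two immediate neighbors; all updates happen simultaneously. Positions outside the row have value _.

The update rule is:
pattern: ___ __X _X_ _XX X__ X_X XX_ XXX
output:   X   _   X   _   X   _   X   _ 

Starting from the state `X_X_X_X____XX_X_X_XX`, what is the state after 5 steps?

step 1: X_X_X_XXXX__X_X_X__X
step 2: X_X_X____XX_X_X_XX_X
step 3: X_X_XXXX__X_X_X__X_X
step 4: X_X____XX_X_X_XX_X_X
step 5: X_XXXX__X_X_X__X_X_X

X_XXXX__X_X_X__X_X_X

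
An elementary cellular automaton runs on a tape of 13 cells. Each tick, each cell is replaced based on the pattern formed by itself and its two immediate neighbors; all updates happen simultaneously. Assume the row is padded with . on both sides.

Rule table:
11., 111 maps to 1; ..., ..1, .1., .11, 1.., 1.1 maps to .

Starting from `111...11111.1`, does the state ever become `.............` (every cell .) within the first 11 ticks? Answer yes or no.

.11....1111..
..1.....111..
.........11..
..........1..
.............
all cells are . at tick 5

yes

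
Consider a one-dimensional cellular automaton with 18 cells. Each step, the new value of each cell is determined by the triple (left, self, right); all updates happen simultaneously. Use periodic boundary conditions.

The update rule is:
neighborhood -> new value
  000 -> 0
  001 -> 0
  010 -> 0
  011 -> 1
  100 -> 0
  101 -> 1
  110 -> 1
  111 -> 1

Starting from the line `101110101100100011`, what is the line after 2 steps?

111111111100000011

step 1: 111111011100000011
step 2: 111111111100000011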